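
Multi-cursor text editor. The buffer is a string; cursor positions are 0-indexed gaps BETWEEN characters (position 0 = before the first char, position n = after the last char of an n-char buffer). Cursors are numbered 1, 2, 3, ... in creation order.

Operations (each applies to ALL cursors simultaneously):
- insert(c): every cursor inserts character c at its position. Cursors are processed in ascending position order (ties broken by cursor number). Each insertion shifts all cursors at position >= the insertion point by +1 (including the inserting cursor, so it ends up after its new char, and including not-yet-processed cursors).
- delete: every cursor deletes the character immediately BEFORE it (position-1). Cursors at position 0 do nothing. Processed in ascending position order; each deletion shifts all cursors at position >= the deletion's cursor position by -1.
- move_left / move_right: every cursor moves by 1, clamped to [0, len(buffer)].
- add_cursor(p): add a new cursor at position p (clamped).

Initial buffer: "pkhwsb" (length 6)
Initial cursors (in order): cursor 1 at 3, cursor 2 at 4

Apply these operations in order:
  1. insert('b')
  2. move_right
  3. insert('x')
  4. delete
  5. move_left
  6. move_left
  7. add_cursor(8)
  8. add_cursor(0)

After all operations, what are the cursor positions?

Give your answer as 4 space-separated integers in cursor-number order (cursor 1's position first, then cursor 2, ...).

After op 1 (insert('b')): buffer="pkhbwbsb" (len 8), cursors c1@4 c2@6, authorship ...1.2..
After op 2 (move_right): buffer="pkhbwbsb" (len 8), cursors c1@5 c2@7, authorship ...1.2..
After op 3 (insert('x')): buffer="pkhbwxbsxb" (len 10), cursors c1@6 c2@9, authorship ...1.12.2.
After op 4 (delete): buffer="pkhbwbsb" (len 8), cursors c1@5 c2@7, authorship ...1.2..
After op 5 (move_left): buffer="pkhbwbsb" (len 8), cursors c1@4 c2@6, authorship ...1.2..
After op 6 (move_left): buffer="pkhbwbsb" (len 8), cursors c1@3 c2@5, authorship ...1.2..
After op 7 (add_cursor(8)): buffer="pkhbwbsb" (len 8), cursors c1@3 c2@5 c3@8, authorship ...1.2..
After op 8 (add_cursor(0)): buffer="pkhbwbsb" (len 8), cursors c4@0 c1@3 c2@5 c3@8, authorship ...1.2..

Answer: 3 5 8 0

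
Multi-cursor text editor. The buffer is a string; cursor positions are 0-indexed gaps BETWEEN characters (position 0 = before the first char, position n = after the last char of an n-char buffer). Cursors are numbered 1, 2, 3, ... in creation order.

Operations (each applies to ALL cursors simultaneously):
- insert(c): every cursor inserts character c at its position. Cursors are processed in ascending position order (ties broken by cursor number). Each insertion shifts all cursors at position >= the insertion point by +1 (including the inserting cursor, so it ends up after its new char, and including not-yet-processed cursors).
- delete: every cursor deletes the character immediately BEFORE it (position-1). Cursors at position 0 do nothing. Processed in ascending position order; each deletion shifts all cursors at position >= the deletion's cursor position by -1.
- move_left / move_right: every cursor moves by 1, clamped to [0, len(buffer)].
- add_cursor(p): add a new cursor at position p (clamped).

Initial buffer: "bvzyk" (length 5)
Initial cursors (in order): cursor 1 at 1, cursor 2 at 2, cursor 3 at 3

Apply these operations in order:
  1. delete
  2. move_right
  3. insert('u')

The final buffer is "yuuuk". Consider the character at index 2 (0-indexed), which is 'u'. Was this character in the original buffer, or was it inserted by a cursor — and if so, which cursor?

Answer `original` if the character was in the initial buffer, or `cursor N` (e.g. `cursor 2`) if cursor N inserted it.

Answer: cursor 2

Derivation:
After op 1 (delete): buffer="yk" (len 2), cursors c1@0 c2@0 c3@0, authorship ..
After op 2 (move_right): buffer="yk" (len 2), cursors c1@1 c2@1 c3@1, authorship ..
After op 3 (insert('u')): buffer="yuuuk" (len 5), cursors c1@4 c2@4 c3@4, authorship .123.
Authorship (.=original, N=cursor N): . 1 2 3 .
Index 2: author = 2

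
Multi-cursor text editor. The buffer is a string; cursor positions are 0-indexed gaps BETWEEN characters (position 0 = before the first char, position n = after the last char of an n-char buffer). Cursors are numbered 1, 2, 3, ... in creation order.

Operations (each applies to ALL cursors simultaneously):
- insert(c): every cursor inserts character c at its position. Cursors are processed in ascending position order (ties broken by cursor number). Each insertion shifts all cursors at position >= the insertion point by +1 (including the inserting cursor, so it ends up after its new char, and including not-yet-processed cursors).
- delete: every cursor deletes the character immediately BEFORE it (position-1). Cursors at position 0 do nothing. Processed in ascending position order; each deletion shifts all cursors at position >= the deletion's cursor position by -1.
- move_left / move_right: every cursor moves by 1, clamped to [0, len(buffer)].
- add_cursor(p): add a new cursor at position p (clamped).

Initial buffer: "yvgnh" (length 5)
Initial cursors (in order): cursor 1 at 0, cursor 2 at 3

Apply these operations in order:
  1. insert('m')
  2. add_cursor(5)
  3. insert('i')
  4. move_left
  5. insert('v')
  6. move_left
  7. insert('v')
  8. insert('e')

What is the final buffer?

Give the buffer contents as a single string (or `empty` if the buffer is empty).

After op 1 (insert('m')): buffer="myvgmnh" (len 7), cursors c1@1 c2@5, authorship 1...2..
After op 2 (add_cursor(5)): buffer="myvgmnh" (len 7), cursors c1@1 c2@5 c3@5, authorship 1...2..
After op 3 (insert('i')): buffer="miyvgmiinh" (len 10), cursors c1@2 c2@8 c3@8, authorship 11...223..
After op 4 (move_left): buffer="miyvgmiinh" (len 10), cursors c1@1 c2@7 c3@7, authorship 11...223..
After op 5 (insert('v')): buffer="mviyvgmivvinh" (len 13), cursors c1@2 c2@10 c3@10, authorship 111...22233..
After op 6 (move_left): buffer="mviyvgmivvinh" (len 13), cursors c1@1 c2@9 c3@9, authorship 111...22233..
After op 7 (insert('v')): buffer="mvviyvgmivvvvinh" (len 16), cursors c1@2 c2@12 c3@12, authorship 1111...2222333..
After op 8 (insert('e')): buffer="mveviyvgmivvveevinh" (len 19), cursors c1@3 c2@15 c3@15, authorship 11111...222232333..

Answer: mveviyvgmivvveevinh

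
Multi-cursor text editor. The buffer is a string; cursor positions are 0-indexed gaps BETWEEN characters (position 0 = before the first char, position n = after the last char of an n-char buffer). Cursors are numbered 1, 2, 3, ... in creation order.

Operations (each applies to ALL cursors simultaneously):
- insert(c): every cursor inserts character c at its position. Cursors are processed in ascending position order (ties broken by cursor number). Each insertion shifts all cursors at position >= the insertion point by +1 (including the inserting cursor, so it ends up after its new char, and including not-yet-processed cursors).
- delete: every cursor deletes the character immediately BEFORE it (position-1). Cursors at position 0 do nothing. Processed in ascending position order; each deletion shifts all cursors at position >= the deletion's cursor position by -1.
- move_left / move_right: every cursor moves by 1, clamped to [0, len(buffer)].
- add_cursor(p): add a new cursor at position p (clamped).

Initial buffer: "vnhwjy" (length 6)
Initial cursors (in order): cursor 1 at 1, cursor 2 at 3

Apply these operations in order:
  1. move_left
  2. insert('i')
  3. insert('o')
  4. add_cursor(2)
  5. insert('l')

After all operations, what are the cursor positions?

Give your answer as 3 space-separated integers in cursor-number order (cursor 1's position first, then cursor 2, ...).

After op 1 (move_left): buffer="vnhwjy" (len 6), cursors c1@0 c2@2, authorship ......
After op 2 (insert('i')): buffer="ivnihwjy" (len 8), cursors c1@1 c2@4, authorship 1..2....
After op 3 (insert('o')): buffer="iovniohwjy" (len 10), cursors c1@2 c2@6, authorship 11..22....
After op 4 (add_cursor(2)): buffer="iovniohwjy" (len 10), cursors c1@2 c3@2 c2@6, authorship 11..22....
After op 5 (insert('l')): buffer="iollvniolhwjy" (len 13), cursors c1@4 c3@4 c2@9, authorship 1113..222....

Answer: 4 9 4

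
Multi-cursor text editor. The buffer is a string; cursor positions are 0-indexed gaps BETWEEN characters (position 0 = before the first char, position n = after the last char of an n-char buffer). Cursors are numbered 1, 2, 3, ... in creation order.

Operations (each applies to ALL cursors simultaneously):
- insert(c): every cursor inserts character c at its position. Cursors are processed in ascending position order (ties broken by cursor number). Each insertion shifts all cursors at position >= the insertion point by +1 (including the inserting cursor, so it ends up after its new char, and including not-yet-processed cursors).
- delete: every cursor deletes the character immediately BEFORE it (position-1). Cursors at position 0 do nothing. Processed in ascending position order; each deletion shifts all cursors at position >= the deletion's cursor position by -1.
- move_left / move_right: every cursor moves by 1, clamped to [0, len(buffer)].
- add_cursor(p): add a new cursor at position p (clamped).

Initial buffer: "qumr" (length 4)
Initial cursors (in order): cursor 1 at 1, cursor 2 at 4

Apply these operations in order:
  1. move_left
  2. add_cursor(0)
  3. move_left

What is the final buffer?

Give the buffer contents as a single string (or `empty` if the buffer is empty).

Answer: qumr

Derivation:
After op 1 (move_left): buffer="qumr" (len 4), cursors c1@0 c2@3, authorship ....
After op 2 (add_cursor(0)): buffer="qumr" (len 4), cursors c1@0 c3@0 c2@3, authorship ....
After op 3 (move_left): buffer="qumr" (len 4), cursors c1@0 c3@0 c2@2, authorship ....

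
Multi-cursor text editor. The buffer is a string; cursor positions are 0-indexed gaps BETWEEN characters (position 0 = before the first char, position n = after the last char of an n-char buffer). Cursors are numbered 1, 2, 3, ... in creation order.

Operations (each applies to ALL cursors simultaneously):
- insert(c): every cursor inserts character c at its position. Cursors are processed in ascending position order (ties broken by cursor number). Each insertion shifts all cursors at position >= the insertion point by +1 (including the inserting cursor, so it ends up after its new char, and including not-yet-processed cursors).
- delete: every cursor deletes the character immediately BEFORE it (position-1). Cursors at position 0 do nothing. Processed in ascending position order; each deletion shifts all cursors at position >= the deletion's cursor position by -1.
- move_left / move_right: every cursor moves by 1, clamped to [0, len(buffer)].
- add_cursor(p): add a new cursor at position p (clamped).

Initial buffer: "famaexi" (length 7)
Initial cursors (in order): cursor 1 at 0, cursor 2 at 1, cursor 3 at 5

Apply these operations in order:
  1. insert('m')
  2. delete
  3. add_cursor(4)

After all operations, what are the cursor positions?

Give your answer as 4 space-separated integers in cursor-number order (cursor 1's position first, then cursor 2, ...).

Answer: 0 1 5 4

Derivation:
After op 1 (insert('m')): buffer="mfmamaemxi" (len 10), cursors c1@1 c2@3 c3@8, authorship 1.2....3..
After op 2 (delete): buffer="famaexi" (len 7), cursors c1@0 c2@1 c3@5, authorship .......
After op 3 (add_cursor(4)): buffer="famaexi" (len 7), cursors c1@0 c2@1 c4@4 c3@5, authorship .......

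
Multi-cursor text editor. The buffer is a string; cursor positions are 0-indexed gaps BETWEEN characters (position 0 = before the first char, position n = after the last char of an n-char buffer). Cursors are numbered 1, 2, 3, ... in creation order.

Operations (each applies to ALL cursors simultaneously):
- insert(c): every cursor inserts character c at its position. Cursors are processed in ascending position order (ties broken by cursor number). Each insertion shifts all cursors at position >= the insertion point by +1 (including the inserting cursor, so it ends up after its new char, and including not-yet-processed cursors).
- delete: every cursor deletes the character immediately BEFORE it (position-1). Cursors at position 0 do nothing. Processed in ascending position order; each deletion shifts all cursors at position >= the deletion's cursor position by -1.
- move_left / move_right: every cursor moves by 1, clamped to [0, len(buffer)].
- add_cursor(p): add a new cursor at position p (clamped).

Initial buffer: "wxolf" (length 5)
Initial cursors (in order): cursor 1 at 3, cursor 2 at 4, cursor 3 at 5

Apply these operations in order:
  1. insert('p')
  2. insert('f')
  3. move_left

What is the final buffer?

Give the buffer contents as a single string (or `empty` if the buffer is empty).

After op 1 (insert('p')): buffer="wxoplpfp" (len 8), cursors c1@4 c2@6 c3@8, authorship ...1.2.3
After op 2 (insert('f')): buffer="wxopflpffpf" (len 11), cursors c1@5 c2@8 c3@11, authorship ...11.22.33
After op 3 (move_left): buffer="wxopflpffpf" (len 11), cursors c1@4 c2@7 c3@10, authorship ...11.22.33

Answer: wxopflpffpf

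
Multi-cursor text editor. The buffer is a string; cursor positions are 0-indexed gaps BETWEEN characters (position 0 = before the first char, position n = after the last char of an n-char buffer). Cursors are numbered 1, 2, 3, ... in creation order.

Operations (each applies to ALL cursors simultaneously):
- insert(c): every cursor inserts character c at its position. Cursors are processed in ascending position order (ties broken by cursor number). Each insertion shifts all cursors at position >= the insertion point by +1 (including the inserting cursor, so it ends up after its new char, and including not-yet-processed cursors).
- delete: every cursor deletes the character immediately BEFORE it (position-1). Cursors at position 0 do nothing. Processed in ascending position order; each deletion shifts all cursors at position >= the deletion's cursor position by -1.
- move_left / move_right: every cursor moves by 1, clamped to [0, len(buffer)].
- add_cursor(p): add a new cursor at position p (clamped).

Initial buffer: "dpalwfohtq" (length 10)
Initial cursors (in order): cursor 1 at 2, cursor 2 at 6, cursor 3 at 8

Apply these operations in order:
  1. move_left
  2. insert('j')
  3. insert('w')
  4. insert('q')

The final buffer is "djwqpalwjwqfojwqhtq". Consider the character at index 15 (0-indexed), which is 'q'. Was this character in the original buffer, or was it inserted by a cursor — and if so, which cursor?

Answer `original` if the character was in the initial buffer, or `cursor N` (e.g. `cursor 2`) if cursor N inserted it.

Answer: cursor 3

Derivation:
After op 1 (move_left): buffer="dpalwfohtq" (len 10), cursors c1@1 c2@5 c3@7, authorship ..........
After op 2 (insert('j')): buffer="djpalwjfojhtq" (len 13), cursors c1@2 c2@7 c3@10, authorship .1....2..3...
After op 3 (insert('w')): buffer="djwpalwjwfojwhtq" (len 16), cursors c1@3 c2@9 c3@13, authorship .11....22..33...
After op 4 (insert('q')): buffer="djwqpalwjwqfojwqhtq" (len 19), cursors c1@4 c2@11 c3@16, authorship .111....222..333...
Authorship (.=original, N=cursor N): . 1 1 1 . . . . 2 2 2 . . 3 3 3 . . .
Index 15: author = 3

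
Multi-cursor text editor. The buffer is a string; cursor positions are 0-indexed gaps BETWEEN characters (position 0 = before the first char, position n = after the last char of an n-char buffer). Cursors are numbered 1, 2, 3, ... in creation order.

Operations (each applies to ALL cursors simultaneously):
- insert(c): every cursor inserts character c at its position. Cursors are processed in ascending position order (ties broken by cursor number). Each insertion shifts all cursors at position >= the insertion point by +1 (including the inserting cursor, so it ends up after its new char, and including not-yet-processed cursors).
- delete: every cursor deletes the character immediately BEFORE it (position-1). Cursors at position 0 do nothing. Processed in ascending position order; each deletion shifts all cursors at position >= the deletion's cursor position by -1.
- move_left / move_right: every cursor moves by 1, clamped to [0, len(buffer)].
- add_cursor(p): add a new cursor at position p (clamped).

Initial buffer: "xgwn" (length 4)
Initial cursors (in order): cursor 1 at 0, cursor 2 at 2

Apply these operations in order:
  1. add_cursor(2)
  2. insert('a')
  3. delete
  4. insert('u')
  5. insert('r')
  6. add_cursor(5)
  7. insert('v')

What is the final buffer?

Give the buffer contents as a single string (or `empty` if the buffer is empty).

Answer: urvxguvurrvvwn

Derivation:
After op 1 (add_cursor(2)): buffer="xgwn" (len 4), cursors c1@0 c2@2 c3@2, authorship ....
After op 2 (insert('a')): buffer="axgaawn" (len 7), cursors c1@1 c2@5 c3@5, authorship 1..23..
After op 3 (delete): buffer="xgwn" (len 4), cursors c1@0 c2@2 c3@2, authorship ....
After op 4 (insert('u')): buffer="uxguuwn" (len 7), cursors c1@1 c2@5 c3@5, authorship 1..23..
After op 5 (insert('r')): buffer="urxguurrwn" (len 10), cursors c1@2 c2@8 c3@8, authorship 11..2323..
After op 6 (add_cursor(5)): buffer="urxguurrwn" (len 10), cursors c1@2 c4@5 c2@8 c3@8, authorship 11..2323..
After op 7 (insert('v')): buffer="urvxguvurrvvwn" (len 14), cursors c1@3 c4@7 c2@12 c3@12, authorship 111..2432323..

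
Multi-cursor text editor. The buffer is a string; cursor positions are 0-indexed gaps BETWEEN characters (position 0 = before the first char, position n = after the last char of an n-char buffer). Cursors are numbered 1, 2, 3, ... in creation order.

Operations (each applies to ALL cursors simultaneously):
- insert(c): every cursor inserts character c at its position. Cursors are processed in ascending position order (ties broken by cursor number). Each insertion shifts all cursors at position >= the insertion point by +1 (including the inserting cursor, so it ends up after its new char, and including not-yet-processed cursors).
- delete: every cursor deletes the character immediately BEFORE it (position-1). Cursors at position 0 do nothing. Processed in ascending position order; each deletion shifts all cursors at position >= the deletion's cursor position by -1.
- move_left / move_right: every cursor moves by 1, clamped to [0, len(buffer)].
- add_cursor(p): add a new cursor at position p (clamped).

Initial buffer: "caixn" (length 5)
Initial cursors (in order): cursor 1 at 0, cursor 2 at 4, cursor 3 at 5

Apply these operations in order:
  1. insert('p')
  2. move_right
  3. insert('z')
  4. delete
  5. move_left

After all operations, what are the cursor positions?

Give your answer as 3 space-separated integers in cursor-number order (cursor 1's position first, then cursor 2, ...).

After op 1 (insert('p')): buffer="pcaixpnp" (len 8), cursors c1@1 c2@6 c3@8, authorship 1....2.3
After op 2 (move_right): buffer="pcaixpnp" (len 8), cursors c1@2 c2@7 c3@8, authorship 1....2.3
After op 3 (insert('z')): buffer="pczaixpnzpz" (len 11), cursors c1@3 c2@9 c3@11, authorship 1.1...2.233
After op 4 (delete): buffer="pcaixpnp" (len 8), cursors c1@2 c2@7 c3@8, authorship 1....2.3
After op 5 (move_left): buffer="pcaixpnp" (len 8), cursors c1@1 c2@6 c3@7, authorship 1....2.3

Answer: 1 6 7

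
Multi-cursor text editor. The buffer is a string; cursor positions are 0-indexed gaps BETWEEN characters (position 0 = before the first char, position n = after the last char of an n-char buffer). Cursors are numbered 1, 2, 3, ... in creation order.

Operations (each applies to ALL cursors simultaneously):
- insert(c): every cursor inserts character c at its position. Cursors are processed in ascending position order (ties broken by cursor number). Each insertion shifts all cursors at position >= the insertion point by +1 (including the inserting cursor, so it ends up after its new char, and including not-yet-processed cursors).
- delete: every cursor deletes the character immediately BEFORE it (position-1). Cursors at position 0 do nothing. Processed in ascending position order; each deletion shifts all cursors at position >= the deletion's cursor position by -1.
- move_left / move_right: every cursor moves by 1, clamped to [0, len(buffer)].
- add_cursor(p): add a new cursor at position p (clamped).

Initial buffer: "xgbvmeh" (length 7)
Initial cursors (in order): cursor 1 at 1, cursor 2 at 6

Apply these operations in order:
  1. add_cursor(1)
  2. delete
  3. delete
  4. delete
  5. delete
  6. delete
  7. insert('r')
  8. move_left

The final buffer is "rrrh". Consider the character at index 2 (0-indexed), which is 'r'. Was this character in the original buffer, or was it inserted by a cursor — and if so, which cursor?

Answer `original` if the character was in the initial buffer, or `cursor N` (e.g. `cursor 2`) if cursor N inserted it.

Answer: cursor 3

Derivation:
After op 1 (add_cursor(1)): buffer="xgbvmeh" (len 7), cursors c1@1 c3@1 c2@6, authorship .......
After op 2 (delete): buffer="gbvmh" (len 5), cursors c1@0 c3@0 c2@4, authorship .....
After op 3 (delete): buffer="gbvh" (len 4), cursors c1@0 c3@0 c2@3, authorship ....
After op 4 (delete): buffer="gbh" (len 3), cursors c1@0 c3@0 c2@2, authorship ...
After op 5 (delete): buffer="gh" (len 2), cursors c1@0 c3@0 c2@1, authorship ..
After op 6 (delete): buffer="h" (len 1), cursors c1@0 c2@0 c3@0, authorship .
After op 7 (insert('r')): buffer="rrrh" (len 4), cursors c1@3 c2@3 c3@3, authorship 123.
After op 8 (move_left): buffer="rrrh" (len 4), cursors c1@2 c2@2 c3@2, authorship 123.
Authorship (.=original, N=cursor N): 1 2 3 .
Index 2: author = 3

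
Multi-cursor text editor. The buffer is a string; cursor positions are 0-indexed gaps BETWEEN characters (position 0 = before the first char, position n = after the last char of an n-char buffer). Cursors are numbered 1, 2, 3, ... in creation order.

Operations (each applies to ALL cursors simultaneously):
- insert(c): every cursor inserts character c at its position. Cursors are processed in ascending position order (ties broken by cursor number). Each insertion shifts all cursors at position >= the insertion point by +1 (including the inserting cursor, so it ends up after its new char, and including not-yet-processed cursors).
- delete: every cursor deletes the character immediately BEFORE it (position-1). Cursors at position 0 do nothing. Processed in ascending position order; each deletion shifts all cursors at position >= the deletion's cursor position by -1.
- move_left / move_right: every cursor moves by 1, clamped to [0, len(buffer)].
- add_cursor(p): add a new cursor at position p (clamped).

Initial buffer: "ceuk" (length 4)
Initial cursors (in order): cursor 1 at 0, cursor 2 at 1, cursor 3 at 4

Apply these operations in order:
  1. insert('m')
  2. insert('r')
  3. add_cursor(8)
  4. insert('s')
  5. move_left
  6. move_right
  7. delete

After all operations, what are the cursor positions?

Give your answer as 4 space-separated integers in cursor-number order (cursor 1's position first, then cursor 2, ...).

After op 1 (insert('m')): buffer="mcmeukm" (len 7), cursors c1@1 c2@3 c3@7, authorship 1.2...3
After op 2 (insert('r')): buffer="mrcmreukmr" (len 10), cursors c1@2 c2@5 c3@10, authorship 11.22...33
After op 3 (add_cursor(8)): buffer="mrcmreukmr" (len 10), cursors c1@2 c2@5 c4@8 c3@10, authorship 11.22...33
After op 4 (insert('s')): buffer="mrscmrseuksmrs" (len 14), cursors c1@3 c2@7 c4@11 c3@14, authorship 111.222...4333
After op 5 (move_left): buffer="mrscmrseuksmrs" (len 14), cursors c1@2 c2@6 c4@10 c3@13, authorship 111.222...4333
After op 6 (move_right): buffer="mrscmrseuksmrs" (len 14), cursors c1@3 c2@7 c4@11 c3@14, authorship 111.222...4333
After op 7 (delete): buffer="mrcmreukmr" (len 10), cursors c1@2 c2@5 c4@8 c3@10, authorship 11.22...33

Answer: 2 5 10 8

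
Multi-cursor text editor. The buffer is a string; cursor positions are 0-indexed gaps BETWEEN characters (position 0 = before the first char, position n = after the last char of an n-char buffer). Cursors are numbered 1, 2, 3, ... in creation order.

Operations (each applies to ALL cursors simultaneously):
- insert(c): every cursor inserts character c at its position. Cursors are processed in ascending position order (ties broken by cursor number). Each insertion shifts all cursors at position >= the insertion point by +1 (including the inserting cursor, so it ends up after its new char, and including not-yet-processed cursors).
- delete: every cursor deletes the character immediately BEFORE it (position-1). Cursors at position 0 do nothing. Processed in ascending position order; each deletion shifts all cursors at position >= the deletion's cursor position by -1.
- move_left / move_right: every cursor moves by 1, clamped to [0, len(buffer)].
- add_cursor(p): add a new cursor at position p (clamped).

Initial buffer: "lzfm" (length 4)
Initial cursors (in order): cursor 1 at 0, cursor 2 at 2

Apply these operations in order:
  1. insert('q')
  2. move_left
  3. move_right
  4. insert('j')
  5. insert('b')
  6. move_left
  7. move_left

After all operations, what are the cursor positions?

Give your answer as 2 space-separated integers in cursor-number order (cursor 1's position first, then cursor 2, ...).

Answer: 1 6

Derivation:
After op 1 (insert('q')): buffer="qlzqfm" (len 6), cursors c1@1 c2@4, authorship 1..2..
After op 2 (move_left): buffer="qlzqfm" (len 6), cursors c1@0 c2@3, authorship 1..2..
After op 3 (move_right): buffer="qlzqfm" (len 6), cursors c1@1 c2@4, authorship 1..2..
After op 4 (insert('j')): buffer="qjlzqjfm" (len 8), cursors c1@2 c2@6, authorship 11..22..
After op 5 (insert('b')): buffer="qjblzqjbfm" (len 10), cursors c1@3 c2@8, authorship 111..222..
After op 6 (move_left): buffer="qjblzqjbfm" (len 10), cursors c1@2 c2@7, authorship 111..222..
After op 7 (move_left): buffer="qjblzqjbfm" (len 10), cursors c1@1 c2@6, authorship 111..222..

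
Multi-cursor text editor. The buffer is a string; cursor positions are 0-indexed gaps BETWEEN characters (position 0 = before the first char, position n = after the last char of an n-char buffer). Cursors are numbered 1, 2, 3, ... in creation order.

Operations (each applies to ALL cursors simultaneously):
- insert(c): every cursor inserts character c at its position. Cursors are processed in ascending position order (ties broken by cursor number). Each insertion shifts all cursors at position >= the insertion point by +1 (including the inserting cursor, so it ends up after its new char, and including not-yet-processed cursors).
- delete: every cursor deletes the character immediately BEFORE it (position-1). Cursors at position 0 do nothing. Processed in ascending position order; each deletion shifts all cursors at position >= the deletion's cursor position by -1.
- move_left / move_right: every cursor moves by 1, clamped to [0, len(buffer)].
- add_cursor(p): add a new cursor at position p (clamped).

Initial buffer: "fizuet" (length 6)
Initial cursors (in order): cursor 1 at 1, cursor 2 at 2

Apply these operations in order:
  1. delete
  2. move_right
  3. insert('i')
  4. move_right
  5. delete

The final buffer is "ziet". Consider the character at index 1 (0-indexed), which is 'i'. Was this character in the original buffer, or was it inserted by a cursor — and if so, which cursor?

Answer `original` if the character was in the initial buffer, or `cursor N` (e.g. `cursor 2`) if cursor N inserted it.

Answer: cursor 1

Derivation:
After op 1 (delete): buffer="zuet" (len 4), cursors c1@0 c2@0, authorship ....
After op 2 (move_right): buffer="zuet" (len 4), cursors c1@1 c2@1, authorship ....
After op 3 (insert('i')): buffer="ziiuet" (len 6), cursors c1@3 c2@3, authorship .12...
After op 4 (move_right): buffer="ziiuet" (len 6), cursors c1@4 c2@4, authorship .12...
After op 5 (delete): buffer="ziet" (len 4), cursors c1@2 c2@2, authorship .1..
Authorship (.=original, N=cursor N): . 1 . .
Index 1: author = 1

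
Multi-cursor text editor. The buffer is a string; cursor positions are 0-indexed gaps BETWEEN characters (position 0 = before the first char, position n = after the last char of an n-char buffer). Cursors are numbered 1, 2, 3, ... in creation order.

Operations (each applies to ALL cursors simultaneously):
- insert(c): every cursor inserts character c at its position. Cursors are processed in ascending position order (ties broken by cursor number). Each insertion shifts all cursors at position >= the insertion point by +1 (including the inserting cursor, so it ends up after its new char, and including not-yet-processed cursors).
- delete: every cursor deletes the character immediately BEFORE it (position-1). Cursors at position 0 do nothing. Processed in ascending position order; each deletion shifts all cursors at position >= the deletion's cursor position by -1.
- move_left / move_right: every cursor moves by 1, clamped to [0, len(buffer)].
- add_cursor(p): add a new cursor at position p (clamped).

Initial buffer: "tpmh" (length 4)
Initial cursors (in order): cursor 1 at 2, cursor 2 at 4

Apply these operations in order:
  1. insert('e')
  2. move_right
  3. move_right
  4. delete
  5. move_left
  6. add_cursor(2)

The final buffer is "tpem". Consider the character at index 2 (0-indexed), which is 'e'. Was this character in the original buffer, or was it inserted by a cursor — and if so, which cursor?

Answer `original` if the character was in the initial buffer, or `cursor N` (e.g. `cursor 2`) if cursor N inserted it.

Answer: cursor 1

Derivation:
After op 1 (insert('e')): buffer="tpemhe" (len 6), cursors c1@3 c2@6, authorship ..1..2
After op 2 (move_right): buffer="tpemhe" (len 6), cursors c1@4 c2@6, authorship ..1..2
After op 3 (move_right): buffer="tpemhe" (len 6), cursors c1@5 c2@6, authorship ..1..2
After op 4 (delete): buffer="tpem" (len 4), cursors c1@4 c2@4, authorship ..1.
After op 5 (move_left): buffer="tpem" (len 4), cursors c1@3 c2@3, authorship ..1.
After op 6 (add_cursor(2)): buffer="tpem" (len 4), cursors c3@2 c1@3 c2@3, authorship ..1.
Authorship (.=original, N=cursor N): . . 1 .
Index 2: author = 1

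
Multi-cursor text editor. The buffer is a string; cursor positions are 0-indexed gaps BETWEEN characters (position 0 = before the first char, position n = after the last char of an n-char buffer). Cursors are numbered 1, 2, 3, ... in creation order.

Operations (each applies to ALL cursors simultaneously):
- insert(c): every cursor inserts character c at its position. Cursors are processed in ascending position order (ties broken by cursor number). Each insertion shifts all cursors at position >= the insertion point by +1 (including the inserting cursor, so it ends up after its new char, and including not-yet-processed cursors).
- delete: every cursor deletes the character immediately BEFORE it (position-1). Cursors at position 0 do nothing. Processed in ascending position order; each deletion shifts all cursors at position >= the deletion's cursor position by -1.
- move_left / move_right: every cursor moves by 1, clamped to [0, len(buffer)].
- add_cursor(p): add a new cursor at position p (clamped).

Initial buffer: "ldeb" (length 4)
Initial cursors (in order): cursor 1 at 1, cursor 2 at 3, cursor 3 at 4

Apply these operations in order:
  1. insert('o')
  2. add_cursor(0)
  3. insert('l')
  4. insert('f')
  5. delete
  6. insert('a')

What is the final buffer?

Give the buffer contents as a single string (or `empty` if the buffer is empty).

After op 1 (insert('o')): buffer="lodeobo" (len 7), cursors c1@2 c2@5 c3@7, authorship .1..2.3
After op 2 (add_cursor(0)): buffer="lodeobo" (len 7), cursors c4@0 c1@2 c2@5 c3@7, authorship .1..2.3
After op 3 (insert('l')): buffer="lloldeolbol" (len 11), cursors c4@1 c1@4 c2@8 c3@11, authorship 4.11..22.33
After op 4 (insert('f')): buffer="lflolfdeolfbolf" (len 15), cursors c4@2 c1@6 c2@11 c3@15, authorship 44.111..222.333
After op 5 (delete): buffer="lloldeolbol" (len 11), cursors c4@1 c1@4 c2@8 c3@11, authorship 4.11..22.33
After op 6 (insert('a')): buffer="laloladeolabola" (len 15), cursors c4@2 c1@6 c2@11 c3@15, authorship 44.111..222.333

Answer: laloladeolabola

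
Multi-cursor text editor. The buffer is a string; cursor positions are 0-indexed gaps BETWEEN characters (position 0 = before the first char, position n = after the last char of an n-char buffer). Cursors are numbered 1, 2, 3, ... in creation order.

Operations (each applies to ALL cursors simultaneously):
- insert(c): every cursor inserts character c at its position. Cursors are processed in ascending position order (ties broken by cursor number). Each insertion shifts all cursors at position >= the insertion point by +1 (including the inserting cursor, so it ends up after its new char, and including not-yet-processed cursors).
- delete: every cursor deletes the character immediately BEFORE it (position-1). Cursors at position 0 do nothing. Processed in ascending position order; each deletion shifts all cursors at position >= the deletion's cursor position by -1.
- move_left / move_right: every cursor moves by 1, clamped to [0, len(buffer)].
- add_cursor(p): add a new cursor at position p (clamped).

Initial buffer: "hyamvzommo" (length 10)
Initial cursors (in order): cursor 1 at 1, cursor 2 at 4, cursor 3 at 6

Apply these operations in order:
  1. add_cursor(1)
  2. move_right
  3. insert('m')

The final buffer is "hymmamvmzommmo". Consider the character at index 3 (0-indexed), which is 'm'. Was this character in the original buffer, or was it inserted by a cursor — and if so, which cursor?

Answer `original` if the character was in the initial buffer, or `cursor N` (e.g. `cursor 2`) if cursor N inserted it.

Answer: cursor 4

Derivation:
After op 1 (add_cursor(1)): buffer="hyamvzommo" (len 10), cursors c1@1 c4@1 c2@4 c3@6, authorship ..........
After op 2 (move_right): buffer="hyamvzommo" (len 10), cursors c1@2 c4@2 c2@5 c3@7, authorship ..........
After op 3 (insert('m')): buffer="hymmamvmzommmo" (len 14), cursors c1@4 c4@4 c2@8 c3@11, authorship ..14...2..3...
Authorship (.=original, N=cursor N): . . 1 4 . . . 2 . . 3 . . .
Index 3: author = 4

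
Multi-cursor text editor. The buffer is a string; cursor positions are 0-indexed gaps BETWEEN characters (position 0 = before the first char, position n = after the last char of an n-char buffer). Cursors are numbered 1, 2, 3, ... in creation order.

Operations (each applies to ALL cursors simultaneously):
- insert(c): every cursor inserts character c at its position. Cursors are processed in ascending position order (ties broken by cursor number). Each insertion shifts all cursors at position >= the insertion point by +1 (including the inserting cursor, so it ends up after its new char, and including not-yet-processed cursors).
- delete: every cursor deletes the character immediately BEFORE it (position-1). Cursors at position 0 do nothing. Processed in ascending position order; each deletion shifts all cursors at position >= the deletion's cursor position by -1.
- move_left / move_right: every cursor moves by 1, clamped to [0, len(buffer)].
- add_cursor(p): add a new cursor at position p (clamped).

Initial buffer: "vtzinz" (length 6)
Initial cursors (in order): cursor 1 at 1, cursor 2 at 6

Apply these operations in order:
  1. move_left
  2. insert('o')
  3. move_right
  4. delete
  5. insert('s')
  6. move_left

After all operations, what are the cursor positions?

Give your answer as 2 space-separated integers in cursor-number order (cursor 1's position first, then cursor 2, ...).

Answer: 1 7

Derivation:
After op 1 (move_left): buffer="vtzinz" (len 6), cursors c1@0 c2@5, authorship ......
After op 2 (insert('o')): buffer="ovtzinoz" (len 8), cursors c1@1 c2@7, authorship 1.....2.
After op 3 (move_right): buffer="ovtzinoz" (len 8), cursors c1@2 c2@8, authorship 1.....2.
After op 4 (delete): buffer="otzino" (len 6), cursors c1@1 c2@6, authorship 1....2
After op 5 (insert('s')): buffer="ostzinos" (len 8), cursors c1@2 c2@8, authorship 11....22
After op 6 (move_left): buffer="ostzinos" (len 8), cursors c1@1 c2@7, authorship 11....22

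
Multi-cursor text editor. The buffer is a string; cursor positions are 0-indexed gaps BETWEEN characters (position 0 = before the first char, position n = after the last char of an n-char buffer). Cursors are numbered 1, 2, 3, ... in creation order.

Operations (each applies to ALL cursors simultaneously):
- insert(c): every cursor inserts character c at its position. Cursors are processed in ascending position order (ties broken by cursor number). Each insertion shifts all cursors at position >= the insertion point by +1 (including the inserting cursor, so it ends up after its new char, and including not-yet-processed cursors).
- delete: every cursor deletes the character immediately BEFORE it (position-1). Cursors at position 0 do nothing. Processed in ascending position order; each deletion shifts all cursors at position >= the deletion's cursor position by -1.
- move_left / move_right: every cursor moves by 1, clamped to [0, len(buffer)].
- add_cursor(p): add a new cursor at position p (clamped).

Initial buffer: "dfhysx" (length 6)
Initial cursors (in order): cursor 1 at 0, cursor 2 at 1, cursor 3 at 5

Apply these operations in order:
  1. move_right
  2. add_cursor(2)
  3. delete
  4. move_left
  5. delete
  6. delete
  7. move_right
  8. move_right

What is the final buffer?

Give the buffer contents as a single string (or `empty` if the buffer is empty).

After op 1 (move_right): buffer="dfhysx" (len 6), cursors c1@1 c2@2 c3@6, authorship ......
After op 2 (add_cursor(2)): buffer="dfhysx" (len 6), cursors c1@1 c2@2 c4@2 c3@6, authorship ......
After op 3 (delete): buffer="hys" (len 3), cursors c1@0 c2@0 c4@0 c3@3, authorship ...
After op 4 (move_left): buffer="hys" (len 3), cursors c1@0 c2@0 c4@0 c3@2, authorship ...
After op 5 (delete): buffer="hs" (len 2), cursors c1@0 c2@0 c4@0 c3@1, authorship ..
After op 6 (delete): buffer="s" (len 1), cursors c1@0 c2@0 c3@0 c4@0, authorship .
After op 7 (move_right): buffer="s" (len 1), cursors c1@1 c2@1 c3@1 c4@1, authorship .
After op 8 (move_right): buffer="s" (len 1), cursors c1@1 c2@1 c3@1 c4@1, authorship .

Answer: s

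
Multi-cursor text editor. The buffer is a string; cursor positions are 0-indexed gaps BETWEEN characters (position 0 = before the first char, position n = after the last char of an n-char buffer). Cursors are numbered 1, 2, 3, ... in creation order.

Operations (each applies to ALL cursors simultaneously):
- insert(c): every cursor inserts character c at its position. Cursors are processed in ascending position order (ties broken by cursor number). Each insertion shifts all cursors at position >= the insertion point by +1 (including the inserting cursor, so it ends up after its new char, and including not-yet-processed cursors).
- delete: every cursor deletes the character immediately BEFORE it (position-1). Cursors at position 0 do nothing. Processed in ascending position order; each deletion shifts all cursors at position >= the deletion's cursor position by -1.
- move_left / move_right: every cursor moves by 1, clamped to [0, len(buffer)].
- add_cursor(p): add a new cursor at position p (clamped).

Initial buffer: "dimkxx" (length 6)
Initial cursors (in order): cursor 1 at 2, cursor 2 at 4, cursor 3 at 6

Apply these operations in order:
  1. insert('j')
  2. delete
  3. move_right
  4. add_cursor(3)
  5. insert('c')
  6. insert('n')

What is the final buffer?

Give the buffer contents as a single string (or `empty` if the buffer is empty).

Answer: dimccnnkxcnxcn

Derivation:
After op 1 (insert('j')): buffer="dijmkjxxj" (len 9), cursors c1@3 c2@6 c3@9, authorship ..1..2..3
After op 2 (delete): buffer="dimkxx" (len 6), cursors c1@2 c2@4 c3@6, authorship ......
After op 3 (move_right): buffer="dimkxx" (len 6), cursors c1@3 c2@5 c3@6, authorship ......
After op 4 (add_cursor(3)): buffer="dimkxx" (len 6), cursors c1@3 c4@3 c2@5 c3@6, authorship ......
After op 5 (insert('c')): buffer="dimcckxcxc" (len 10), cursors c1@5 c4@5 c2@8 c3@10, authorship ...14..2.3
After op 6 (insert('n')): buffer="dimccnnkxcnxcn" (len 14), cursors c1@7 c4@7 c2@11 c3@14, authorship ...1414..22.33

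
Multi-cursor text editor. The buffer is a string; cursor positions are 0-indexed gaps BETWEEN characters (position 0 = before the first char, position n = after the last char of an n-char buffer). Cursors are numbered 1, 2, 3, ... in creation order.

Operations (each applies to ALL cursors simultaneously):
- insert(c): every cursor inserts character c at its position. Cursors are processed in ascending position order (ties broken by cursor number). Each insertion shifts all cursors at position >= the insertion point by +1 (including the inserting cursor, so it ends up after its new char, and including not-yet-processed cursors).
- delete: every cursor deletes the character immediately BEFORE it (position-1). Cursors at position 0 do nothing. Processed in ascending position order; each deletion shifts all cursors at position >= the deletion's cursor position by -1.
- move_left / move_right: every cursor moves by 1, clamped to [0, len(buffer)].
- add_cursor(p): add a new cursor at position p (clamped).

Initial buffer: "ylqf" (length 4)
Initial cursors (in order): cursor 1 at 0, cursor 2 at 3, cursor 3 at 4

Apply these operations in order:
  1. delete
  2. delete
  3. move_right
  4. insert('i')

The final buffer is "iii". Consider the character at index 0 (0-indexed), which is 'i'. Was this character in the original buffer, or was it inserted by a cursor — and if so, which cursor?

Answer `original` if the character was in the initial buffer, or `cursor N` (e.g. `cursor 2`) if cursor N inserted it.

Answer: cursor 1

Derivation:
After op 1 (delete): buffer="yl" (len 2), cursors c1@0 c2@2 c3@2, authorship ..
After op 2 (delete): buffer="" (len 0), cursors c1@0 c2@0 c3@0, authorship 
After op 3 (move_right): buffer="" (len 0), cursors c1@0 c2@0 c3@0, authorship 
After op 4 (insert('i')): buffer="iii" (len 3), cursors c1@3 c2@3 c3@3, authorship 123
Authorship (.=original, N=cursor N): 1 2 3
Index 0: author = 1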